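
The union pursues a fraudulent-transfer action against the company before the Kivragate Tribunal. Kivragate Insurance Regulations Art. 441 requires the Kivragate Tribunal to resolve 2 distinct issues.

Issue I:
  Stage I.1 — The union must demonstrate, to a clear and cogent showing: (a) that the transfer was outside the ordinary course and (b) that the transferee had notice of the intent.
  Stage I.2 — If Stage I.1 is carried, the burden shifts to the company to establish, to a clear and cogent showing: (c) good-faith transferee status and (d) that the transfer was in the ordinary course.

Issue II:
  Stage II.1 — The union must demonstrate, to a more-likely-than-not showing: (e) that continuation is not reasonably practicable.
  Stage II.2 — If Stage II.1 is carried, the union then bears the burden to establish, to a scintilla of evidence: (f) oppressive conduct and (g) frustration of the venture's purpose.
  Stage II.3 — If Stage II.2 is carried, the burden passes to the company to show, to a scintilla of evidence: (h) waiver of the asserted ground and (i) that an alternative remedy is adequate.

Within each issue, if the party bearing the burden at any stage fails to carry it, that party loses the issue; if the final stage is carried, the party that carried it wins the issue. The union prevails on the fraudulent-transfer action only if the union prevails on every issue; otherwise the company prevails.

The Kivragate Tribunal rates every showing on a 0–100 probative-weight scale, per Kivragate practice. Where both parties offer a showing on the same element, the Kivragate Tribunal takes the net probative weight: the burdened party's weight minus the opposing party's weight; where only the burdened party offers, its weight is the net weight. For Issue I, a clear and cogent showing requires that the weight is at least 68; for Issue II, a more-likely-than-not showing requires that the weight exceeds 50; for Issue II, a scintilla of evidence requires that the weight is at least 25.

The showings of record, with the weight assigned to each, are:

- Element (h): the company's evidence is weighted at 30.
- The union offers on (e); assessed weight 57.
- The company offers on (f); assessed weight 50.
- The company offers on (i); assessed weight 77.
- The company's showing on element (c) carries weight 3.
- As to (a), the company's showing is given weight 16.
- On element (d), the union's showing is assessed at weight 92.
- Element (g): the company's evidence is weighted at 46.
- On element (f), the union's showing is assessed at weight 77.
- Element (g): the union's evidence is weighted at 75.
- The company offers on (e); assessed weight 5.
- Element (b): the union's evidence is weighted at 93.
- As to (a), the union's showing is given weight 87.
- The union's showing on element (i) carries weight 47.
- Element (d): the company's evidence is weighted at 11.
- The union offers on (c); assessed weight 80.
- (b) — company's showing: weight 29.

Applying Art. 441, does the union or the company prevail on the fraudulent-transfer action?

company

— Issue I —
Stage I.1 (union, a clear and cogent showing, weight is at least 68): (a) net 87−16=71 ≥ 68 — meets; (b) net 93−29=64 < 68 — fails.
  Not every element is met, so the union fails to carry Stage I.1.
The company prevails on this issue.
— Issue II —
At Stage II.1 the union must meet a more-likely-than-not showing (weight exceeds 50): on (e) the weight is 57 less the opposing 5 gives net 52, > 50, so (e) meets the standard.
  Stage II.1 is satisfied; the union continues to bear the burden.
At Stage II.2 the union must meet a scintilla of evidence (weight is at least 25): on (f) the weight is 77 less the opposing 50 gives net 27, which does reach 25, so (f) meets the standard; on (g) the weight is 75 less the opposing 46 gives net 29, which does reach 25, so (g) meets the standard.
  Stage II.2 is satisfied; the onus moves to the company.
At Stage II.3 the company must meet a scintilla of evidence (weight is at least 25): on (h) the weight is 30, ≥ 25, so (h) meets the standard; on (i) the weight is 77 less the opposing 47 gives net 30, ≥ 25, so (i) meets the standard.
  Stage II.3 carried; the final stage is satisfied.
All stages carried — the company prevails on this issue.
Per-issue: Issue I → company; Issue II → company. The union must prevail on every issue; overall, the company prevails.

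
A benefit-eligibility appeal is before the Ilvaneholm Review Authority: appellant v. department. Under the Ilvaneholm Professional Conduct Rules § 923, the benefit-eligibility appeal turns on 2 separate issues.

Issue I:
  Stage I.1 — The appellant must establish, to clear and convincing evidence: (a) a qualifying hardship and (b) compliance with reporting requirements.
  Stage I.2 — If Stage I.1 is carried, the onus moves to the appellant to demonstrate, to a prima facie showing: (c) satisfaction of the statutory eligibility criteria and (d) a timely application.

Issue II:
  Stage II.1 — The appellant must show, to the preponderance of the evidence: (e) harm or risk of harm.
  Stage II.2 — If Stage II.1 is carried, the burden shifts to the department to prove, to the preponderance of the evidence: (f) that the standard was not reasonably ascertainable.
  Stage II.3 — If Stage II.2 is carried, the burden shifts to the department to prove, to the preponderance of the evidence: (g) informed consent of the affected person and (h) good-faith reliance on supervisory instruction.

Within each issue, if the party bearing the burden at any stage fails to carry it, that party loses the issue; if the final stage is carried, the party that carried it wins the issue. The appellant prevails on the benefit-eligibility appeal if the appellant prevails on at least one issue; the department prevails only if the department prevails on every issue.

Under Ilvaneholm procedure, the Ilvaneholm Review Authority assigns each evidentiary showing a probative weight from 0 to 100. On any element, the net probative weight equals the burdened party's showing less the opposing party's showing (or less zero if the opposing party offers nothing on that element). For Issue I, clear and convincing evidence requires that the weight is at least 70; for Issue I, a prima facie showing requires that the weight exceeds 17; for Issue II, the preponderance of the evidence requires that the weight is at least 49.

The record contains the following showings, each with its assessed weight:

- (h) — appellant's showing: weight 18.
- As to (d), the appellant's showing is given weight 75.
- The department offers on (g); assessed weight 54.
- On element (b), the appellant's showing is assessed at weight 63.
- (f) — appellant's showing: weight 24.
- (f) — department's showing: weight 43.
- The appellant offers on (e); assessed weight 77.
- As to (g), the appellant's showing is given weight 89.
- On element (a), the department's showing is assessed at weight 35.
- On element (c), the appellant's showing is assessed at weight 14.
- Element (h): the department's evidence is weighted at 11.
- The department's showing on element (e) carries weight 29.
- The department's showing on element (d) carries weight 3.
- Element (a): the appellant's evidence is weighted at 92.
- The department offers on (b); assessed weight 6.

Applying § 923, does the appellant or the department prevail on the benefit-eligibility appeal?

— Issue I —
Stage I.1 — burden on appellant; standard: clear and convincing evidence (weight is at least 70).
    (a): 92 − 35 = 57 < 70 [not met]
    (b): 63 − 6 = 57 < 70 [not met]
  Stage I.1 not carried; the appellant fails its burden.
So the department prevails on this issue.
— Issue II —
Stage II.1 — burden on appellant; standard: the preponderance of the evidence (weight is at least 49).
    (e): 77 − 29 = 48 < 49 [not met]
  The appellant does not carry Stage II.1.
So the department prevails on this issue.
Per-issue: Issue I → department; Issue II → department. The appellant must prevail on at least one issue; overall, the department prevails.

department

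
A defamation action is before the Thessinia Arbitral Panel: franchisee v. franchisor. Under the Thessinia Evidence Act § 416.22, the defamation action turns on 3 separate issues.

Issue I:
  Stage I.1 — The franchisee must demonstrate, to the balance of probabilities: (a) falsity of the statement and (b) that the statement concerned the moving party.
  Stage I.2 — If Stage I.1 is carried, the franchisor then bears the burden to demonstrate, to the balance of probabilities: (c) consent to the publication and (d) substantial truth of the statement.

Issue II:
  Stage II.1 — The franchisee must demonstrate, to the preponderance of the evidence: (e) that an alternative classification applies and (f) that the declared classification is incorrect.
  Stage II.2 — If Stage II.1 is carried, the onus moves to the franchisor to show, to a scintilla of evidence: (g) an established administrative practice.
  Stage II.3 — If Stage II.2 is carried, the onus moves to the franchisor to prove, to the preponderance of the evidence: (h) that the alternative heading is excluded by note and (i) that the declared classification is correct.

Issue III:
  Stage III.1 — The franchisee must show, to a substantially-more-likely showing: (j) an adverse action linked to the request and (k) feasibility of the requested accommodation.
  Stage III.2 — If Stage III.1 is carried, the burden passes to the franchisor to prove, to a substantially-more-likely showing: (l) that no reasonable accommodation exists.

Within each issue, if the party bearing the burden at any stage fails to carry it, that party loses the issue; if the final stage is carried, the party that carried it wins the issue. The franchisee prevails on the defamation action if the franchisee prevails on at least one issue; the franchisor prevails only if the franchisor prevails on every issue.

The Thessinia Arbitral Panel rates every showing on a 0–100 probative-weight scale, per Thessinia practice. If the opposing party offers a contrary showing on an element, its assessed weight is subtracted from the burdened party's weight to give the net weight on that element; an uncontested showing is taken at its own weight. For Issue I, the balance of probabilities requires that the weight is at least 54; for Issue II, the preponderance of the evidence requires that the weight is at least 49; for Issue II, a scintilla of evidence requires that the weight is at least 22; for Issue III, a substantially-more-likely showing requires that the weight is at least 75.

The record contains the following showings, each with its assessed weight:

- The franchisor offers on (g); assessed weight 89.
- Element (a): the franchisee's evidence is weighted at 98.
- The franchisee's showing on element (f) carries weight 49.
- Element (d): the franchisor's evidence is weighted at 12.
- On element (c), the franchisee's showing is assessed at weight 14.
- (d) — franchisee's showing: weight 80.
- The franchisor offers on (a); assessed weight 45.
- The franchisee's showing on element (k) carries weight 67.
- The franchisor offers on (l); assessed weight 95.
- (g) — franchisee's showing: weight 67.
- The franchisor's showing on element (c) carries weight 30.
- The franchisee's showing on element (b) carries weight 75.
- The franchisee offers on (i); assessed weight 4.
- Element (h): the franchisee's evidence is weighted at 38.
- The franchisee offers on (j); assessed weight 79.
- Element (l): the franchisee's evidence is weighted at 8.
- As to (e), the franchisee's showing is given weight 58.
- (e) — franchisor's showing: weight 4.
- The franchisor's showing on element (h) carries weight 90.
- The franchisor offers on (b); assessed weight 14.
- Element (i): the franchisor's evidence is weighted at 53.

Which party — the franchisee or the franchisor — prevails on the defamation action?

franchisor

— Issue I —
Stage I.1 (franchisee, the balance of probabilities, weight is at least 54): (a) net 98−45=53 < 54 — fails; (b) net 75−14=61 ≥ 54 — meets.
  Not every element is met, so the franchisee fails to carry Stage I.1.
So the franchisor prevails on this issue.
— Issue II —
Stage II.1 (franchisee, the preponderance of the evidence, weight is at least 49): (e) net 58−4=54 ≥ 49 — meets; (f) 49 ≥ 49 — meets.
  Stage II.1 carried; the burden shifts to the franchisor.
Stage II.2 (franchisor, a scintilla of evidence, weight is at least 22): (g) net 89−67=22 ≥ 22 — meets.
  Stage II.2 carried; the burden remains with the franchisor.
Stage II.3 (franchisor, the preponderance of the evidence, weight is at least 49): (h) net 90−38=52 ≥ 49 — meets; (i) net 53−4=49 ≥ 49 — meets.
  Stage II.3 carried; the final stage is satisfied.
With every stage satisfied, the franchisor prevails on this issue.
— Issue III —
Stage III.1 — burden on franchisee; standard: a substantially-more-likely showing (weight is at least 75).
    (j): 79 ≥ 75 [met]
    (k): 67 < 75 [not met]
  The franchisee does not carry Stage III.1.
The franchisor prevails on this issue.
Per-issue: Issue I → franchisor; Issue II → franchisor; Issue III → franchisor. The franchisee must prevail on at least one issue; overall, the franchisor prevails.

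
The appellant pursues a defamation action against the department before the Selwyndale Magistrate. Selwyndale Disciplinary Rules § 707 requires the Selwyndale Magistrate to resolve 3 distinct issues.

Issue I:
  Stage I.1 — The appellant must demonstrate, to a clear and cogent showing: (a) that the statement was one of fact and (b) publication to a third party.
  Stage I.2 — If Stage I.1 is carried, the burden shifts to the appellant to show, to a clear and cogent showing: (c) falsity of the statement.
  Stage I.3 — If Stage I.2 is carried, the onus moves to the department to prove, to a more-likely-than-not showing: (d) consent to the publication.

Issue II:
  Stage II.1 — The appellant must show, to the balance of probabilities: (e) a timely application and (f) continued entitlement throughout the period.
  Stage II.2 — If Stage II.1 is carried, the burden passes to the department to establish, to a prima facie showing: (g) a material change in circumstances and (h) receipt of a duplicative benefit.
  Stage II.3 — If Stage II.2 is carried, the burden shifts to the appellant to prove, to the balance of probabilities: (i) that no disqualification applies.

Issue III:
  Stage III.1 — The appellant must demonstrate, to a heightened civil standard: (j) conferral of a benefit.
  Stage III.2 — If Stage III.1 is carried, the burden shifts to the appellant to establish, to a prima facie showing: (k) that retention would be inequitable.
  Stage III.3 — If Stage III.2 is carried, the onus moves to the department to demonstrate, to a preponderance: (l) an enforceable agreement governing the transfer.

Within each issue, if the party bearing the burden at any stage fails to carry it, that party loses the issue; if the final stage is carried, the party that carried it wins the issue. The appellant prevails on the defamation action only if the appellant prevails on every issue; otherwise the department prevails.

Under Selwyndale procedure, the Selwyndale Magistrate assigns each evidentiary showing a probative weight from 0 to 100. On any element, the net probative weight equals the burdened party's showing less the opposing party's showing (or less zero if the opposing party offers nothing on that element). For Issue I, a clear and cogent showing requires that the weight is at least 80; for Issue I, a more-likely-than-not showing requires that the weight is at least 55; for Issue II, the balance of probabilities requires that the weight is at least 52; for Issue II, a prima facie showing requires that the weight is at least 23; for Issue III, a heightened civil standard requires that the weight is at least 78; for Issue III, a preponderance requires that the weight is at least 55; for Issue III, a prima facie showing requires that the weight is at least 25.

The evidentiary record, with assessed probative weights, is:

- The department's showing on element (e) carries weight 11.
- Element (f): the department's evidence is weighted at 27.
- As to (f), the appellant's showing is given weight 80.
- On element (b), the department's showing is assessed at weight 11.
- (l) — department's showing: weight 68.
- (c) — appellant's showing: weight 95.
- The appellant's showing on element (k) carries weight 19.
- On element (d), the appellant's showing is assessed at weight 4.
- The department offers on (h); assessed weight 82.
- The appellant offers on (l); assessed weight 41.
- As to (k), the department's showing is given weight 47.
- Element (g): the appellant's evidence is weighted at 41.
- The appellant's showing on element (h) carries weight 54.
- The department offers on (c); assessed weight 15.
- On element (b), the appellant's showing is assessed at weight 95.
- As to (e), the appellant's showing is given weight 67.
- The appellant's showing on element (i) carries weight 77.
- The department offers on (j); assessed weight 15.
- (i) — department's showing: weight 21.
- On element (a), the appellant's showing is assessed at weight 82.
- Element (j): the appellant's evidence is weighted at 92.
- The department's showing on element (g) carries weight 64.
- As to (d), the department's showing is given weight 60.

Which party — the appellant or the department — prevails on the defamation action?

— Issue I —
Stage I.1 — burden on appellant; standard: a clear and cogent showing (weight is at least 80).
    (a): 82 ≥ 80 [met]
    (b): 95 − 11 = 84 ≥ 80 [met]
  Stage I.1 is satisfied; the appellant continues to bear the burden.
Stage I.2 — burden on appellant; standard: a clear and cogent showing (weight is at least 80).
    (c): 95 − 15 = 80 ≥ 80 [met]
  Stage I.2 is satisfied; the onus moves to the department.
Stage I.3 — burden on department; standard: a more-likely-than-not showing (weight is at least 55).
    (d): 60 − 4 = 56 ≥ 55 [met]
  All elements met at the final stage.
With every stage satisfied, the department prevails on this issue.
— Issue II —
Stage II.1 — burden on appellant; standard: the balance of probabilities (weight is at least 52).
    (e): 67 − 11 = 56 ≥ 52 [met]
    (f): 80 − 27 = 53 ≥ 52 [met]
  Stage II.1 carried; the burden shifts to the department.
Stage II.2 — burden on department; standard: a prima facie showing (weight is at least 23).
    (g): 64 − 41 = 23 ≥ 23 [met]
    (h): 82 − 54 = 28 ≥ 23 [met]
  Stage II.2 is satisfied; the onus moves to the appellant.
Stage II.3 — burden on appellant; standard: the balance of probabilities (weight is at least 52).
    (i): 77 − 21 = 56 ≥ 52 [met]
  Stage II.3 carried; the final stage is satisfied.
All stages carried — the appellant prevails on this issue.
— Issue III —
At Stage III.1 the appellant must meet a heightened civil standard (weight is at least 78): on (j) the weight is 92 less the opposing 15 gives net 77, < 78, so (j) does not meet the standard.
  Not every element is met, so the appellant fails to carry Stage III.1.
The analysis ends at Stage III.1; the department prevails on this issue.
Per-issue: Issue I → department; Issue II → appellant; Issue III → department. The appellant must prevail on every issue; overall, the department prevails.

department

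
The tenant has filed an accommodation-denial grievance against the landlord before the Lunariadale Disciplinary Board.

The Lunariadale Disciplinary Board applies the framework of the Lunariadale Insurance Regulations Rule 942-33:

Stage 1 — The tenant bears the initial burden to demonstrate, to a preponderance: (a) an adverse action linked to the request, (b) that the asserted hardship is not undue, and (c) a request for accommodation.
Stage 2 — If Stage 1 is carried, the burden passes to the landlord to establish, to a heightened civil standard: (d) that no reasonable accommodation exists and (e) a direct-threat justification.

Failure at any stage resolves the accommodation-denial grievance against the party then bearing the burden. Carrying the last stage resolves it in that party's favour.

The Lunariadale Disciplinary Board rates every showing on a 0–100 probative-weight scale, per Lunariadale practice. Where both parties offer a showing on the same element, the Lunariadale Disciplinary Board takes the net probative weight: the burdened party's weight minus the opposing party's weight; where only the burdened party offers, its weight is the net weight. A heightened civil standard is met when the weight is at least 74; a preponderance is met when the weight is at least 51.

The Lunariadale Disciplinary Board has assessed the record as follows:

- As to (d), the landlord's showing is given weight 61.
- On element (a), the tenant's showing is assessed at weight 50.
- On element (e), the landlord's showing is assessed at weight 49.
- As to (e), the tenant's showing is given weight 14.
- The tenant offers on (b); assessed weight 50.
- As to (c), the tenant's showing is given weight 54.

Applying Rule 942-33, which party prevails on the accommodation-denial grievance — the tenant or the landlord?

Stage 1 — burden on tenant; standard: a preponderance (weight is at least 51).
    (a): 50 < 51 [not met]
    (b): 50 < 51 [not met]
    (c): 54 ≥ 51 [met]
  Not every element is met, so the tenant fails to carry Stage 1.
So the landlord prevails.

landlord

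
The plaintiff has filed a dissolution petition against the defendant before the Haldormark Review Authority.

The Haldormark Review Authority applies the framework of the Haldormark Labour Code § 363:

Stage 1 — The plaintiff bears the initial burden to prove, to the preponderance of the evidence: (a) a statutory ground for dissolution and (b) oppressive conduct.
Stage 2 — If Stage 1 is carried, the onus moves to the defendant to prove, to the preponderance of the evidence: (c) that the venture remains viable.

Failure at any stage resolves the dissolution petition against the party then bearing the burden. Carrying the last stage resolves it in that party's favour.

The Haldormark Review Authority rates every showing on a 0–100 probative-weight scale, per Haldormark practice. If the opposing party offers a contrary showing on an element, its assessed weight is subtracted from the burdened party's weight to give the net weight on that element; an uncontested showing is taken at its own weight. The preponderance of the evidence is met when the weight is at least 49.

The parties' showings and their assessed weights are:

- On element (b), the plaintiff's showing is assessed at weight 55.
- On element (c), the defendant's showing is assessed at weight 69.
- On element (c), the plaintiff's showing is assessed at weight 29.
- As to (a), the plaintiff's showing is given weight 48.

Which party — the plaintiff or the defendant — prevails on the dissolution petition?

defendant

Stage 1 — burden on plaintiff; standard: the preponderance of the evidence (weight is at least 49).
    (a): 48 < 49 [not met]
    (b): 55 ≥ 49 [met]
  Stage 1 not carried; the plaintiff fails its burden.
So the defendant prevails.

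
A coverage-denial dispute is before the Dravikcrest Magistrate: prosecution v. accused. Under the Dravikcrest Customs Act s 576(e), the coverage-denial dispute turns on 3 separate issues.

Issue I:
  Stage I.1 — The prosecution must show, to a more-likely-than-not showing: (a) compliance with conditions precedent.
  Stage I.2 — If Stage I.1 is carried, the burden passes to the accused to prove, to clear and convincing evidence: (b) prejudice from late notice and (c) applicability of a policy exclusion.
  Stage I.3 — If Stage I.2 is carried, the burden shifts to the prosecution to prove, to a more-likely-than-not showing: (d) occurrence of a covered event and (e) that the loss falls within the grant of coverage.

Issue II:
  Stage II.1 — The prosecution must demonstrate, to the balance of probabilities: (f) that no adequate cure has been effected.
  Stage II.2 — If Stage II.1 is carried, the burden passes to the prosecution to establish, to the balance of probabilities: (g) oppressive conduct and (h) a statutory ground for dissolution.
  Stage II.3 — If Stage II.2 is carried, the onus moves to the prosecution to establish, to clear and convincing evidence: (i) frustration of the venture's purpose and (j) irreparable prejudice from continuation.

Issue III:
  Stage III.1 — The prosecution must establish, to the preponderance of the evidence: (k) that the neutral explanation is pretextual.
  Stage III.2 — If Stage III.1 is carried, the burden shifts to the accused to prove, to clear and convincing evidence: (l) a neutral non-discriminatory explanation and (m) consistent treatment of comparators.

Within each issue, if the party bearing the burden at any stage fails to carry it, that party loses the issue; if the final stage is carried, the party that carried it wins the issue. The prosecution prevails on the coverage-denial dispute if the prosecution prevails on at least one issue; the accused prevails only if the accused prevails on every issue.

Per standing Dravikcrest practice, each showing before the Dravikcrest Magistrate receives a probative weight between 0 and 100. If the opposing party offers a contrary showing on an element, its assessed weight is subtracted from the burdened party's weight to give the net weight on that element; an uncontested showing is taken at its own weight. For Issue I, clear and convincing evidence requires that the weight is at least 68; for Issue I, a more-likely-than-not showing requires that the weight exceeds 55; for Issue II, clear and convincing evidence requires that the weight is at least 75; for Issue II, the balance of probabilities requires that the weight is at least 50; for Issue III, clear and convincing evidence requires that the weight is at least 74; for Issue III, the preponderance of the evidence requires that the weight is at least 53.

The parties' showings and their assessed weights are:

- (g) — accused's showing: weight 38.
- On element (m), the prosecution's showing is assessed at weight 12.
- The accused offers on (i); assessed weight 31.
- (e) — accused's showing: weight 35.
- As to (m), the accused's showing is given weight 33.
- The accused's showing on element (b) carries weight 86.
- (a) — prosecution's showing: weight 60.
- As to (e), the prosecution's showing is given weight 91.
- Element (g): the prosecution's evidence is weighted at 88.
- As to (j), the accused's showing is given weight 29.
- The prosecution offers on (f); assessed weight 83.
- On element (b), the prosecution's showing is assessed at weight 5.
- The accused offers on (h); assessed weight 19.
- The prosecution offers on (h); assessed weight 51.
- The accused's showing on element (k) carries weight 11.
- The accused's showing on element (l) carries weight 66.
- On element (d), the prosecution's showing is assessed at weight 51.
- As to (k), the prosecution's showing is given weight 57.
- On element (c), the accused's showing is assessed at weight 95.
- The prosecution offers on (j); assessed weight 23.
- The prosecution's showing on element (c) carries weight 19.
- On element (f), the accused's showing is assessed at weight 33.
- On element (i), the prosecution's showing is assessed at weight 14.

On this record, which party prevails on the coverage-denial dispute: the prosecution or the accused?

accused

— Issue I —
Stage I.1 (prosecution, a more-likely-than-not showing, weight exceeds 55): (a) 60 > 55 — meets.
  Stage I.1 carried; the burden shifts to the accused.
Stage I.2 (accused, clear and convincing evidence, weight is at least 68): (b) net 86−5=81 ≥ 68 — meets; (c) net 95−19=76 ≥ 68 — meets.
  Stage I.2 carried; the burden shifts to the prosecution.
Stage I.3 (prosecution, a more-likely-than-not showing, weight exceeds 55): (d) 51 ≤ 55 — fails; (e) net 91−35=56 > 55 — meets.
  Stage I.3 not carried; the prosecution fails its burden.
The analysis ends at Stage I.3; the accused prevails on this issue.
— Issue II —
At Stage II.1 the prosecution must meet the balance of probabilities (weight is at least 50): on (f) the weight is 83 less the opposing 33 gives net 50, which does reach 50, so (f) meets the standard.
  All elements met. The prosecution retains the burden for Stage II.2.
At Stage II.2 the prosecution must meet the balance of probabilities (weight is at least 50): on (g) the weight is 88 less the opposing 38 gives net 50, which does reach 50, so (g) meets the standard; on (h) the weight is 51 less the opposing 19 gives net 32, < 50, so (h) does not meet the standard.
  Not every element is met, so the prosecution fails to carry Stage II.2.
So the accused prevails on this issue.
— Issue III —
Stage III.1 (prosecution, the preponderance of the evidence, weight is at least 53): (k) net 57−11=46 < 53 — fails.
  The prosecution does not carry Stage III.1.
The accused prevails on this issue.
Per-issue: Issue I → accused; Issue II → accused; Issue III → accused. The prosecution must prevail on at least one issue; overall, the accused prevails.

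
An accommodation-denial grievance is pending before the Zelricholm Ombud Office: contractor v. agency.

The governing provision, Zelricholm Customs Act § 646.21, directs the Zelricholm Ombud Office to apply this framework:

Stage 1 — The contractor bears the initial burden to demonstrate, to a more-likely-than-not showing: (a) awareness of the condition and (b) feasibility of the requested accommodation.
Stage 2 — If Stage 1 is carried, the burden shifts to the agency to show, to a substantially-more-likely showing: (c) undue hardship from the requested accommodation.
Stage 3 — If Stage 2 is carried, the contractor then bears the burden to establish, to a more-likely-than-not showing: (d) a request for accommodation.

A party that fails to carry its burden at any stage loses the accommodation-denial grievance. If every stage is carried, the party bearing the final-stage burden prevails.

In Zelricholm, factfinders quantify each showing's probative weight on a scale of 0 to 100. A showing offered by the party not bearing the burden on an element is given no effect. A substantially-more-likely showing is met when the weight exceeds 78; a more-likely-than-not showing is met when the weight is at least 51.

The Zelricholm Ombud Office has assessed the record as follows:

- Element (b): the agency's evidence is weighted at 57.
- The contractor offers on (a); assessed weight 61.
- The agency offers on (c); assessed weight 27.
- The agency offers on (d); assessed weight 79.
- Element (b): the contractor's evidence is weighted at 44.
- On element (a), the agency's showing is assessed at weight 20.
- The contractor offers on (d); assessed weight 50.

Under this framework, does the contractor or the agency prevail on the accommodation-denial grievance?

Stage 1 (contractor, a more-likely-than-not showing, weight is at least 51): (a) 61 (agency's 20 disregarded) ≥ 51 — meets; (b) 44 (agency's 57 disregarded) < 51 — fails.
  Not every element is met, so the contractor fails to carry Stage 1.
So the agency prevails.

agency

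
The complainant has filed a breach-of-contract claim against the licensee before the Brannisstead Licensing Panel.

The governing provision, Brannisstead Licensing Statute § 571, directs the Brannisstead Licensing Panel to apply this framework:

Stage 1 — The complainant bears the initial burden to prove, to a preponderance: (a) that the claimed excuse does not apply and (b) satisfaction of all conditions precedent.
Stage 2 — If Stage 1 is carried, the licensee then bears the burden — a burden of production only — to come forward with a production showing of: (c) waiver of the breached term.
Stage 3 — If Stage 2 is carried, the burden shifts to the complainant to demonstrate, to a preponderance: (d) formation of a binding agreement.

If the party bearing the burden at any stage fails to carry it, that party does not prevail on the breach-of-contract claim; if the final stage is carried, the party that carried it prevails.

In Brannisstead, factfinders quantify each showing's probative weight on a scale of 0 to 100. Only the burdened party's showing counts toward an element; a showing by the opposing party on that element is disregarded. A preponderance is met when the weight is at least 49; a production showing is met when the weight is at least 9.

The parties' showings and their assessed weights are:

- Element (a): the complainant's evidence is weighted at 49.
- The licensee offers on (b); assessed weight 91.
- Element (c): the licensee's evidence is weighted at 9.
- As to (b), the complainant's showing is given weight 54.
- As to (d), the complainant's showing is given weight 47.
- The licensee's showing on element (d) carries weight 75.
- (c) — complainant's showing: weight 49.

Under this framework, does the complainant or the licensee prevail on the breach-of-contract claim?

licensee

At Stage 1 the complainant must meet a preponderance (weight is at least 49): on (a) the weight is 49, ≥ 49, so (a) meets the standard; on (b) the weight is 54 (the licensee's 91 is given no effect), ≥ 49, so (b) meets the standard.
  Stage 1 carried; the burden shifts to the licensee.
At Stage 2 the licensee must meet a production showing (weight is at least 9): on (c) the weight is 9 (the complainant's 49 is given no effect), which does reach 9, so (c) meets the standard.
  All elements met. The burden passes to the complainant.
At Stage 3 the complainant must meet a preponderance (weight is at least 49): on (d) the weight is 47 (the licensee's 75 is given no effect), < 49, so (d) does not meet the standard.
  Not every element is met, so the complainant fails to carry Stage 3.
So the licensee prevails.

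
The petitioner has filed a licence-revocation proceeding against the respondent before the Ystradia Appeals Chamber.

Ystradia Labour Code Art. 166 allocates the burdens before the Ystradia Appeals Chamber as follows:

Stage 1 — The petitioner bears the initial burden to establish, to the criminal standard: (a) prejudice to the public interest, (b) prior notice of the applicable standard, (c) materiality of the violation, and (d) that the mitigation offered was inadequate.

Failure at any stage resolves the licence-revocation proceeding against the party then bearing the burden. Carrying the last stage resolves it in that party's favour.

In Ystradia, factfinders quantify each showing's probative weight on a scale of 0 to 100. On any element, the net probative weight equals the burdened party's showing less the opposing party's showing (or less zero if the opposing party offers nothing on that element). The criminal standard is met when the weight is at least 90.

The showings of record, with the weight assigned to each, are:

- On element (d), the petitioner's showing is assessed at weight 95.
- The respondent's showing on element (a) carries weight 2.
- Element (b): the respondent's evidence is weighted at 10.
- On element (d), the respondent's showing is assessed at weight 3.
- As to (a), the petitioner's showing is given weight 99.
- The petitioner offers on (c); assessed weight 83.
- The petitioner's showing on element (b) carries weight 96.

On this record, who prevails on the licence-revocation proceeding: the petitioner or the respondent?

At Stage 1 the petitioner must meet the criminal standard (weight is at least 90): on (a) the weight is 99 less the opposing 2 gives net 97, ≥ 90, so (a) meets the standard; on (b) the weight is 96 less the opposing 10 gives net 86, < 90, so (b) does not meet the standard; on (c) the weight is 83, < 90, so (c) does not meet the standard; on (d) the weight is 95 less the opposing 3 gives net 92, ≥ 90, so (d) meets the standard.
  The petitioner does not carry Stage 1.
The respondent prevails.

respondent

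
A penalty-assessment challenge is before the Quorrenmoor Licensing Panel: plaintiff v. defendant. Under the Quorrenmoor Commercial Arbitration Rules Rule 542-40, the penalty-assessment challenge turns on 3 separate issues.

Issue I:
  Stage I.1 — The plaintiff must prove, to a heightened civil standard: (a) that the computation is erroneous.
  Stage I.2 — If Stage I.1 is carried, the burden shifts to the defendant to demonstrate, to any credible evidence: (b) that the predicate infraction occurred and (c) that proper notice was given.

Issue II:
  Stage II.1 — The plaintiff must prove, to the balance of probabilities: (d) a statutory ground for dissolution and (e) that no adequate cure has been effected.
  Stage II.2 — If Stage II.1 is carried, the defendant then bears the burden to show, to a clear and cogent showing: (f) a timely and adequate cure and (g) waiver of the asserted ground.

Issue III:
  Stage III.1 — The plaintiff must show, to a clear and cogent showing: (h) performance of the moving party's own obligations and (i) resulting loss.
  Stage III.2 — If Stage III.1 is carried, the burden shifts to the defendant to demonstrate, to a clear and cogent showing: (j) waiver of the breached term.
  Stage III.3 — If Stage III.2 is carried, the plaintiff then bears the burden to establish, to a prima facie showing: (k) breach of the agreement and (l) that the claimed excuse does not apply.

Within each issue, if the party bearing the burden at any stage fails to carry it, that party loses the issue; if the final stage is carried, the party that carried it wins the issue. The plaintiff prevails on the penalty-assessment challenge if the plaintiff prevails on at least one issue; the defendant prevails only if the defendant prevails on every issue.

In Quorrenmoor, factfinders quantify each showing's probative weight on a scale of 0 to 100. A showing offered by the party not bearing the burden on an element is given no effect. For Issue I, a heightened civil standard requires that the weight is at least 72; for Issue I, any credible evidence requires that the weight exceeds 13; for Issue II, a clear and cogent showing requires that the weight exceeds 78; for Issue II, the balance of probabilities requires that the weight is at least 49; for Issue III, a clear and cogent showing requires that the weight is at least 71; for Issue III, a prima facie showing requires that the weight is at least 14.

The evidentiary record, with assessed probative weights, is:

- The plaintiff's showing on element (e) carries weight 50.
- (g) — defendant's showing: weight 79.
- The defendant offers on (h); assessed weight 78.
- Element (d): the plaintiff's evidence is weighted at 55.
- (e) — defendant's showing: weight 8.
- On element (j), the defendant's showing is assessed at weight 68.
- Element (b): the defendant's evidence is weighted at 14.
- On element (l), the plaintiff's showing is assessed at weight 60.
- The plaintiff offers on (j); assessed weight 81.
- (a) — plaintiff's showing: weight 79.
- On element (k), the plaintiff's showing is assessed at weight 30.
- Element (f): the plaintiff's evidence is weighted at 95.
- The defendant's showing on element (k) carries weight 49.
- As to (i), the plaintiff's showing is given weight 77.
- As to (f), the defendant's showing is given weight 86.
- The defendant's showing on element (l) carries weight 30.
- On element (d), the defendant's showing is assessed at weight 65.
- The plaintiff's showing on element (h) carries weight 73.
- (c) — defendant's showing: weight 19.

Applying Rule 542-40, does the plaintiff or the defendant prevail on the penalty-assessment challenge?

plaintiff

— Issue I —
Stage I.1 — burden on plaintiff; standard: a heightened civil standard (weight is at least 72).
    (a): 79 ≥ 72 [met]
  The plaintiff carries Stage I.1; the defendant now bears the burden.
Stage I.2 — burden on defendant; standard: any credible evidence (weight exceeds 13).
    (b): 14 > 13 [met]
    (c): 19 > 13 [met]
  The defendant carries the last stage.
Every stage carried; the defendant prevails on this issue.
— Issue II —
Stage II.1 — burden on plaintiff; standard: the balance of probabilities (weight is at least 49).
    (d): 55 (defendant's 65 disregarded) ≥ 49 [met]
    (e): 50 (defendant's 8 disregarded) ≥ 49 [met]
  Stage II.1 carried; the burden shifts to the defendant.
Stage II.2 — burden on defendant; standard: a clear and cogent showing (weight exceeds 78).
    (f): 86 (plaintiff's 95 disregarded) > 78 [met]
    (g): 79 > 78 [met]
  All elements met at the final stage.
All stages carried — the defendant prevails on this issue.
— Issue III —
Stage III.1 (plaintiff, a clear and cogent showing, weight is at least 71): (h) 73 (defendant's 78 disregarded) ≥ 71 — meets; (i) 77 ≥ 71 — meets.
  The plaintiff carries Stage III.1; the defendant now bears the burden.
Stage III.2 (defendant, a clear and cogent showing, weight is at least 71): (j) 68 (plaintiff's 81 disregarded) < 71 — fails.
  Not every element is met, so the defendant fails to carry Stage III.2.
The plaintiff prevails on this issue.
Per-issue: Issue I → defendant; Issue II → defendant; Issue III → plaintiff. The plaintiff must prevail on at least one issue; overall, the plaintiff prevails.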